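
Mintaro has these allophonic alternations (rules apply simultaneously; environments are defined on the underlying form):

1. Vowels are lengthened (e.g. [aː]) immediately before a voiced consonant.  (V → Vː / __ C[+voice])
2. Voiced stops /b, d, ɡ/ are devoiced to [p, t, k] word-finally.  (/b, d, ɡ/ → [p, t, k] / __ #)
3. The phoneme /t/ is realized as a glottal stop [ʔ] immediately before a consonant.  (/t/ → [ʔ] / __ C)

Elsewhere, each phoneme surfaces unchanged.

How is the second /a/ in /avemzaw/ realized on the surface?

[aː]

/a/ — between /z/ and /w/, before a voiced consonant — surfaces as [aː] (rule 1).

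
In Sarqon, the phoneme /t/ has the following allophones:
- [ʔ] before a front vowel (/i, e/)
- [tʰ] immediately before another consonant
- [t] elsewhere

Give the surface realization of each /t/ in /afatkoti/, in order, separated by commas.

Occurrence 1 (position 4): immediately before another consonant → [tʰ].
Occurrence 2 (position 7): before a front vowel (/i, e/) → [ʔ].

[tʰ], [ʔ]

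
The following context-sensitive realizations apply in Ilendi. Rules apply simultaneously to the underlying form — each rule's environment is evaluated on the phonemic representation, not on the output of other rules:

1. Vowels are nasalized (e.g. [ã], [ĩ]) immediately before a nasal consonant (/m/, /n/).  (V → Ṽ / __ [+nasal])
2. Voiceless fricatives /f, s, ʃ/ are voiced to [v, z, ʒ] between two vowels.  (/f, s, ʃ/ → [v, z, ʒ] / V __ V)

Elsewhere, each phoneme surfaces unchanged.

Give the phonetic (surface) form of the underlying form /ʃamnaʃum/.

/ʃ/ (word-initial) fails the environment for rule 2, so it stays [ʃ].
Rule 1 applies to /a/ (between /ʃ/ and /m/: before a nasal consonant) → [ã].
/m/ — not in any rule's target class → [m].
/n/ — not in any rule's target class → [n].
/a/ — between /n/ and /ʃ/; rule 1 does not apply here → [a].
Rule 2 applies to /ʃ/ (between /a/ and /u/: between two vowels) → [ʒ].
/u/ meets the environment for rule 1 (before a nasal consonant) → [ũ].
/m/ stays [m].

[ʃãmnaʒũm]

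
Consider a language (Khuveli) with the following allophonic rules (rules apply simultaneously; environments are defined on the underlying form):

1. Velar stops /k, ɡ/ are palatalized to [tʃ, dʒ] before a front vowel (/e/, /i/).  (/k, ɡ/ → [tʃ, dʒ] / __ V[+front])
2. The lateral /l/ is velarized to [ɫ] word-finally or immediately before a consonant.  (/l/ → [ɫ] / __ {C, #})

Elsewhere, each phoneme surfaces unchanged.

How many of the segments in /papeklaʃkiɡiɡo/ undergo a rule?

Segments that undergo a rule: /k/ → [tʃ] (rule 1); /ɡ/ → [dʒ] (rule 1).
All other segments surface unchanged.

2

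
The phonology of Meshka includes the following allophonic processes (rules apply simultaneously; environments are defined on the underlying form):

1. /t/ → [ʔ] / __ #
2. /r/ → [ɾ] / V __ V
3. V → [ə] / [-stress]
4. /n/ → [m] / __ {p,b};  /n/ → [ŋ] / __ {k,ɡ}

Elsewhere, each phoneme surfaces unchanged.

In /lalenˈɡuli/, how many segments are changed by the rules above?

Segments that undergo a rule: /a/ → [ə] (rule 3); /e/ → [ə] (rule 3); /n/ → [ŋ] (rule 4); /i/ → [ə] (rule 3).
All other segments surface unchanged.

4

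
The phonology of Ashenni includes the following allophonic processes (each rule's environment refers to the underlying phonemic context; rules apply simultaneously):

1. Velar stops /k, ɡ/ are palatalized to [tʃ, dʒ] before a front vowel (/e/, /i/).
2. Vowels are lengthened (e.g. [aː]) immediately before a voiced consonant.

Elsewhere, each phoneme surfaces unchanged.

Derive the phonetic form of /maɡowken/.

[maːɡoːwtʃeːn]

/m/ stays [m].
/a/ meets the environment for rule 2 (before a voiced consonant) → [aː].
/ɡ/ (between /a/ and /o/) is in the target of rule 1 but the environment (before a front vowel) is not met → [ɡ].
/o/ (between /ɡ/ and /w/) occurs before a voiced consonant → [oː] by rule 2.
/w/ stays [w].
/k/ meets the environment for rule 1 (before a front vowel) → [tʃ].
/e/ meets the environment for rule 2 (before a voiced consonant) → [eː].
/n/ stays [n].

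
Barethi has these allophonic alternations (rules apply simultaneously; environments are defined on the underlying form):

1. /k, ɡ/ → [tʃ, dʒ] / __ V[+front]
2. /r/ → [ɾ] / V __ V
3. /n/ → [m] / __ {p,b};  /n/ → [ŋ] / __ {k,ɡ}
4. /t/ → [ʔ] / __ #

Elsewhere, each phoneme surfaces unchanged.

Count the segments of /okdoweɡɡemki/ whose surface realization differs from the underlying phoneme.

Segments that undergo a rule: /ɡ/ → [dʒ] (rule 1); /k/ → [tʃ] (rule 1).
All other segments surface unchanged.

2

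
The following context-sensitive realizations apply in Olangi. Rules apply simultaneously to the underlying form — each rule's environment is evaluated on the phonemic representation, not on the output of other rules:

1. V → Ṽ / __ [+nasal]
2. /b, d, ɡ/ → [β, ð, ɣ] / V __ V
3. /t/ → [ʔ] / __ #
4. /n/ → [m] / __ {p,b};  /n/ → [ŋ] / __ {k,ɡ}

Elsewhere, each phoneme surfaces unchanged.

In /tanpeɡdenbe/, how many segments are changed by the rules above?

4

Segments that undergo a rule: /a/ → [ã] (rule 1); /n/ → [m] (rule 4); /e/ → [ẽ] (rule 1); /n/ → [m] (rule 4).
All other segments surface unchanged.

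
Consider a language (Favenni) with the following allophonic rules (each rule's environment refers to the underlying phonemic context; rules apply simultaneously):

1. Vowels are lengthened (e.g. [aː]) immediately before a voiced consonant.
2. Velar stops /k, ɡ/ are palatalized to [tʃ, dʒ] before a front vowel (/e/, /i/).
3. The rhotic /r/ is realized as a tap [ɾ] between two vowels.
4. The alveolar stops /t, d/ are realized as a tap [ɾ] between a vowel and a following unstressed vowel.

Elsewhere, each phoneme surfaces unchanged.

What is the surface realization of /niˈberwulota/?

/n/ stays [n].
/i/ meets the environment for rule 1 (before a voiced consonant) → [iː].
/b/ (between /i/ and /e/): no rule targets it → [b].
Rule 1 applies to /e/ (between /b/ and /r/: before a voiced consonant) → [eː].
/r/ — between /e/ and /w/; rule 3 does not apply here → [r].
/w/ (between /r/ and /u/): no rule targets it → [w].
/u/ meets the environment for rule 1 (before a voiced consonant) → [uː].
/l/ stays [l].
/o/ (between /l/ and /t/) is in the target of rule 1 but the environment (before a voiced consonant) is not met → [o].
/t/ meets the environment for rule 4 (between a vowel and a following unstressed vowel) → [ɾ].
/a/ — word-final; rule 1 does not apply here → [a].

[niːˈbeːrwuːloɾa]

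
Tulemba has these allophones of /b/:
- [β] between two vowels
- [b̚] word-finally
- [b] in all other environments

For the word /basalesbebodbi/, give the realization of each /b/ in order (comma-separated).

[b], [b], [β], [b]

Occurrence 1 (position 1): no conditioning environment matches → elsewhere allophone [b].
Occurrence 2 (position 8): no conditioning environment matches → elsewhere allophone [b].
Occurrence 3 (position 10): between two vowels → [β].
Occurrence 4 (position 13): no conditioning environment matches → elsewhere allophone [b].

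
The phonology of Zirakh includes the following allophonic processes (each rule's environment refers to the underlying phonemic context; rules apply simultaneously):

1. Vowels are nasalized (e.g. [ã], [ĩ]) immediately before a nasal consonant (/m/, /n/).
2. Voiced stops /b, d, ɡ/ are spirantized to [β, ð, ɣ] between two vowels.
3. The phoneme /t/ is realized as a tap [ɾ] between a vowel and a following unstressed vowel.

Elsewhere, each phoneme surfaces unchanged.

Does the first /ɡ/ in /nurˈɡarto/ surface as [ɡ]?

/ɡ/ — between /r/ and /a/; rule 2 does not apply here → [ɡ].
The actual realization is [ɡ], which matches [ɡ].

Yes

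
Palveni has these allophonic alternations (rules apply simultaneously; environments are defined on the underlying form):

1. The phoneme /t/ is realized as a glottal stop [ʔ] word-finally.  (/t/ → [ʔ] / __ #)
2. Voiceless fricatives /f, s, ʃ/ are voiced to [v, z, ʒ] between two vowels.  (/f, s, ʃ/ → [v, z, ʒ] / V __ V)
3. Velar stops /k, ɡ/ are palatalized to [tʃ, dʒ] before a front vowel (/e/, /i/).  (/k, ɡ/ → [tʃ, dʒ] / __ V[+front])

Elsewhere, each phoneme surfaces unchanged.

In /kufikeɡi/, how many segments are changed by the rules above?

Segments that undergo a rule: /f/ → [v] (rule 2); /k/ → [tʃ] (rule 3); /ɡ/ → [dʒ] (rule 3).
All other segments surface unchanged.

3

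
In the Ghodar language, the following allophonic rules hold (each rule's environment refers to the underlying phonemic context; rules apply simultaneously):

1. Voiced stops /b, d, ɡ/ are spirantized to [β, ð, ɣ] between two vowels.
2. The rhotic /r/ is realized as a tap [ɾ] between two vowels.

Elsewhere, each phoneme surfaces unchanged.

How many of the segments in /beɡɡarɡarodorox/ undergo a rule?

3

Segments that undergo a rule: /r/ → [ɾ] (rule 2); /d/ → [ð] (rule 1); /r/ → [ɾ] (rule 2).
All other segments surface unchanged.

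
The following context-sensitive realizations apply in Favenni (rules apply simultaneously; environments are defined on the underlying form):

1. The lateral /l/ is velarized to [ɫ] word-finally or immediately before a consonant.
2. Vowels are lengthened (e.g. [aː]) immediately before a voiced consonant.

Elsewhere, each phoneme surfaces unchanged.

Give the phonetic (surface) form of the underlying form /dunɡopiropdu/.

/d/ stays [d].
Rule 2 applies to /u/ (between /d/ and /n/: before a voiced consonant) → [uː].
/n/ stays [n].
/ɡ/ stays [ɡ].
/o/ (between /ɡ/ and /p/) fails the environment for rule 2, so it stays [o].
/p/ (between /o/ and /i/) is unaffected → [p].
/i/ — between /p/ and /r/, before a voiced consonant — surfaces as [iː] (rule 2).
/r/ — not in any rule's target class → [r].
/o/ (between /r/ and /p/): rule 2 targets it, but not before a voiced consonant → unchanged [o].
/p/ (between /o/ and /d/): no rule targets it → [p].
/d/ (between /p/ and /u/): no rule targets it → [d].
/u/ (word-final) fails the environment for rule 2, so it stays [u].

[duːnɡopiːropdu]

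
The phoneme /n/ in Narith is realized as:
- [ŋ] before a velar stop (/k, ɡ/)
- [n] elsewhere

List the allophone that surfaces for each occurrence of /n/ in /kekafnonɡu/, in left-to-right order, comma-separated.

Occurrence 1 (position 6): no conditioning environment matches → elsewhere allophone [n].
Occurrence 2 (position 8): before a velar stop → [ŋ].

[n], [ŋ]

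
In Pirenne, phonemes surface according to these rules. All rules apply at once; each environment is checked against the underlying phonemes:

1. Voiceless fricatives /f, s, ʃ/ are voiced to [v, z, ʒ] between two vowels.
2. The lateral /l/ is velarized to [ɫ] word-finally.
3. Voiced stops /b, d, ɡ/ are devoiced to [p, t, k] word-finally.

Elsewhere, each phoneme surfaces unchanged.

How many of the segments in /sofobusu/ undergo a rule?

2

Segments that undergo a rule: /f/ → [v] (rule 1); /s/ → [z] (rule 1).
All other segments surface unchanged.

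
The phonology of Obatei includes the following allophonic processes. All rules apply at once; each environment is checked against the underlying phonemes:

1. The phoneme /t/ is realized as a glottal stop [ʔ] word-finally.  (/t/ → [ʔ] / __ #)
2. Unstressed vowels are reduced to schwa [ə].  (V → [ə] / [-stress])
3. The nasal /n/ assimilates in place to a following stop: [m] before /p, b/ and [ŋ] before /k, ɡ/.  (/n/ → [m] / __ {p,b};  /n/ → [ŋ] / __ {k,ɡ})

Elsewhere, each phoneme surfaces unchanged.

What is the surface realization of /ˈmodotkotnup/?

/o/ (between /m/ and /d/): rule 2 targets it, but not in an unstressed syllable → unchanged [o].
/o/ meets the environment for rule 2 (in an unstressed syllable) → [ə].
/t/ (between /o/ and /k/) is in the target of rule 1 but the environment (word-finally) is not met → [t].
/o/ (between /k/ and /t/): in an unstressed syllable, so rule 2 applies → [ə].
/t/ — between /o/ and /n/; rule 1 does not apply here → [t].
/n/ (between /t/ and /u/) fails the environment for rule 3, so it stays [n].
/u/ — between /n/ and /p/, in an unstressed syllable — surfaces as [ə] (rule 2).

[ˈmodətkətnəp]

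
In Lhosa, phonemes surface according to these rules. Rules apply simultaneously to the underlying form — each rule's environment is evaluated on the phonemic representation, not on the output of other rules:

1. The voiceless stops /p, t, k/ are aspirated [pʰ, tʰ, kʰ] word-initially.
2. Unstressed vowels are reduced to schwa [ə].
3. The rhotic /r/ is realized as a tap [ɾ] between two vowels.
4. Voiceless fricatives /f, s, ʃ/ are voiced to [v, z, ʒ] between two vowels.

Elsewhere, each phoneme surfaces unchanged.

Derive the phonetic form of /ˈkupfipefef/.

Rule 1 applies to /k/ (word-initial: word-initially) → [kʰ].
/u/ (between /k/ and /p/) is in the target of rule 2 but the environment (in an unstressed syllable) is not met → [u].
/p/ (between /u/ and /f/): rule 1 targets it, but not word-initially → unchanged [p].
/f/ (between /p/ and /i/) is in the target of rule 4 but the environment (between two vowels) is not met → [f].
/i/ (between /f/ and /p/) occurs in an unstressed syllable → [ə] by rule 2.
/p/ — between /i/ and /e/; rule 1 does not apply here → [p].
/e/ — between /p/ and /f/, in an unstressed syllable — surfaces as [ə] (rule 2).
/f/ — between /e/ and /e/, between two vowels — surfaces as [v] (rule 4).
/e/ (between /f/ and /f/): in an unstressed syllable, so rule 2 applies → [ə].
/f/ (word-final) is in the target of rule 4 but the environment (between two vowels) is not met → [f].

[ˈkʰupfəpəvəf]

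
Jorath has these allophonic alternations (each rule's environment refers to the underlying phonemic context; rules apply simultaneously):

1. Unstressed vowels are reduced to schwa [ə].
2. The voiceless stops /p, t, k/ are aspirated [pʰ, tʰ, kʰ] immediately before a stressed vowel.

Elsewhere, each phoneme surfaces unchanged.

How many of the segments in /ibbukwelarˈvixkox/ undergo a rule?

5

Segments that undergo a rule: /i/ → [ə] (rule 1); /u/ → [ə] (rule 1); /e/ → [ə] (rule 1); /a/ → [ə] (rule 1); /o/ → [ə] (rule 1).
All other segments surface unchanged.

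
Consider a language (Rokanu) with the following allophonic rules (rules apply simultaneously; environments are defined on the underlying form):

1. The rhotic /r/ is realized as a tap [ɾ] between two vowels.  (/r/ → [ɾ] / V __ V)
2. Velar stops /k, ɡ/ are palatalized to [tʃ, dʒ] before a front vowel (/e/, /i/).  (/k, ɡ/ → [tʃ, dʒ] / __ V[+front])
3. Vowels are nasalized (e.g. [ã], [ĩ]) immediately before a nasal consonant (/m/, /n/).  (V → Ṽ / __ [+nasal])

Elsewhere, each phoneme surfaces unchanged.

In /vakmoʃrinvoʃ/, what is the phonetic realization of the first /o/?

/o/ (between /m/ and /ʃ/): rule 3 targets it, but not before a nasal consonant → unchanged [o].

[o]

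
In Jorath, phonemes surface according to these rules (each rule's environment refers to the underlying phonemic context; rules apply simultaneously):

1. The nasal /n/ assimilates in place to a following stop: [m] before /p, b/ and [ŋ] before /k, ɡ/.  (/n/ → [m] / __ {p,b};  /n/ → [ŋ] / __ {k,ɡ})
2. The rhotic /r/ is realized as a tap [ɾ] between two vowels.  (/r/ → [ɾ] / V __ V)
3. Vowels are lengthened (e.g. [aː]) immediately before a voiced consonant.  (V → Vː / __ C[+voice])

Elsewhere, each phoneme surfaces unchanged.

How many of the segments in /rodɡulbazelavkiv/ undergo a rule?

Segments that undergo a rule: /o/ → [oː] (rule 3); /u/ → [uː] (rule 3); /a/ → [aː] (rule 3); /e/ → [eː] (rule 3); /a/ → [aː] (rule 3); /i/ → [iː] (rule 3).
All other segments surface unchanged.

6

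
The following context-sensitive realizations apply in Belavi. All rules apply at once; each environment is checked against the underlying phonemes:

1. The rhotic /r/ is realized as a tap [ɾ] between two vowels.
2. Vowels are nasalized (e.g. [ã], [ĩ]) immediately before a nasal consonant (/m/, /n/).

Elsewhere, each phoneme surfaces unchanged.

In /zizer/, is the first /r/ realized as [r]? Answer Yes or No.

Yes

/r/ — word-final; rule 1 does not apply here → [r].
The actual realization is [r], which matches [r].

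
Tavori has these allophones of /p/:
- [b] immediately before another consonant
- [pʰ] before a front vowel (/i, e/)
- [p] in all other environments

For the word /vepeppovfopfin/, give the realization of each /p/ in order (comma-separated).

Occurrence 1 (position 3): before a front vowel (/i, e/) → [pʰ].
Occurrence 2 (position 5): immediately before another consonant → [b].
Occurrence 3 (position 6): no conditioning environment matches → elsewhere allophone [p].
Occurrence 4 (position 11): immediately before another consonant → [b].

[pʰ], [b], [p], [b]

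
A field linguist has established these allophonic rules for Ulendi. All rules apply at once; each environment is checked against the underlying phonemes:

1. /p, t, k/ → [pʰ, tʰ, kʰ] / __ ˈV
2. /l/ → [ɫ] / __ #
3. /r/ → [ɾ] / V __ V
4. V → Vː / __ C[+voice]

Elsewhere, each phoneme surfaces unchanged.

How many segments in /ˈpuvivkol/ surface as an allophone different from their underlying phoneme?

5

Segments that undergo a rule: /p/ → [pʰ] (rule 1); /u/ → [uː] (rule 4); /i/ → [iː] (rule 4); /o/ → [oː] (rule 4); /l/ → [ɫ] (rule 2).
All other segments surface unchanged.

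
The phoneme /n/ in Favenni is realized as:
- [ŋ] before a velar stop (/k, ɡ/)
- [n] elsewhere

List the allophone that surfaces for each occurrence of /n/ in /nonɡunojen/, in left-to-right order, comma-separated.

Occurrence 1 (position 1): no conditioning environment matches → elsewhere allophone [n].
Occurrence 2 (position 3): before a velar stop → [ŋ].
Occurrence 3 (position 6): no conditioning environment matches → elsewhere allophone [n].
Occurrence 4 (position 10): no conditioning environment matches → elsewhere allophone [n].

[n], [ŋ], [n], [n]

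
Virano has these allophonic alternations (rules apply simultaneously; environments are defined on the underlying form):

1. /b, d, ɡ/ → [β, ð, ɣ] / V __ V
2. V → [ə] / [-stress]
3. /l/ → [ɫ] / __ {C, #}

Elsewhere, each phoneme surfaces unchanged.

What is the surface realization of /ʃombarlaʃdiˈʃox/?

/o/ meets the environment for rule 2 (in an unstressed syllable) → [ə].
/b/ — between /m/ and /a/; rule 1 does not apply here → [b].
/a/ meets the environment for rule 2 (in an unstressed syllable) → [ə].
/l/ (between /r/ and /a/): rule 3 targets it, but not word-finally or immediately before a consonant → unchanged [l].
/a/ — between /l/ and /ʃ/, in an unstressed syllable — surfaces as [ə] (rule 2).
/d/ (between /ʃ/ and /i/): rule 1 targets it, but not between two vowels → unchanged [d].
/i/ meets the environment for rule 2 (in an unstressed syllable) → [ə].
/o/ (between /ʃ/ and /x/) fails the environment for rule 2, so it stays [o].

[ʃəmbərləʃdəˈʃox]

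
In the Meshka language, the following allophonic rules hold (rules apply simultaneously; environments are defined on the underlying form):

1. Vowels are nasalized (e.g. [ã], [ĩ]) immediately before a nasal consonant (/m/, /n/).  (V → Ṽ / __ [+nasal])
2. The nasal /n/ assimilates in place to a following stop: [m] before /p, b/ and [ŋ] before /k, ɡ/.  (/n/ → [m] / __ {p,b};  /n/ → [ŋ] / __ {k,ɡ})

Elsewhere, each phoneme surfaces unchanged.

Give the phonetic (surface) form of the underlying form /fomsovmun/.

[fõmsovmũn]

/f/ stays [f].
/o/ (between /f/ and /m/): before a nasal consonant, so rule 1 applies → [õ].
/m/ (between /o/ and /s/): no rule targets it → [m].
/s/ — not in any rule's target class → [s].
/o/ (between /s/ and /v/) is in the target of rule 1 but the environment (before a nasal consonant) is not met → [o].
/v/ — not in any rule's target class → [v].
/m/ (between /v/ and /u/) is unaffected → [m].
/u/ meets the environment for rule 1 (before a nasal consonant) → [ũ].
/n/ — word-final; rule 2 does not apply here → [n].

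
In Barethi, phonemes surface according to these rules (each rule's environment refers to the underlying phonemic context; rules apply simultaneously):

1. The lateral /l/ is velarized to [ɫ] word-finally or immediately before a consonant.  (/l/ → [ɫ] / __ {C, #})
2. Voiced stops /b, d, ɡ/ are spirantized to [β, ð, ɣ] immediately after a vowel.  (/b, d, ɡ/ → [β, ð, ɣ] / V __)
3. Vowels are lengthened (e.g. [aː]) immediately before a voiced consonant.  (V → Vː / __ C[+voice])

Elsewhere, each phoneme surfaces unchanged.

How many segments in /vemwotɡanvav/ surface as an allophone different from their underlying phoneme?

3

Segments that undergo a rule: /e/ → [eː] (rule 3); /a/ → [aː] (rule 3); /a/ → [aː] (rule 3).
All other segments surface unchanged.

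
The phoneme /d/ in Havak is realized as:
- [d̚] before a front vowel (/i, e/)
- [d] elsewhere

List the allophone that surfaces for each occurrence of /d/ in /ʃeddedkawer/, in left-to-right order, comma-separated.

[d], [d̚], [d]

Occurrence 1 (position 3): no conditioning environment matches → elsewhere allophone [d].
Occurrence 2 (position 4): before a front vowel (/i, e/) → [d̚].
Occurrence 3 (position 6): no conditioning environment matches → elsewhere allophone [d].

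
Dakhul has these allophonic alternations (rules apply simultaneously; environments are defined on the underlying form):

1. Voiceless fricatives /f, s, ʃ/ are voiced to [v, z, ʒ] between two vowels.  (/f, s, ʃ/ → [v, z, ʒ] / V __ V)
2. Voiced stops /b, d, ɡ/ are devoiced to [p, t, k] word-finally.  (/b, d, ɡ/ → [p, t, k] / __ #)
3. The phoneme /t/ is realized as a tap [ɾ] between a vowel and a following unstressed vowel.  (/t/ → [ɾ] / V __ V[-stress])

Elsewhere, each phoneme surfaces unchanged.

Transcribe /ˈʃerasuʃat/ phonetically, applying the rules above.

/ʃ/ (word-initial) fails the environment for rule 1, so it stays [ʃ].
/s/ (between /a/ and /u/) occurs between two vowels → [z] by rule 1.
/ʃ/ (between /u/ and /a/) occurs between two vowels → [ʒ] by rule 1.
/t/ (word-final) fails the environment for rule 3, so it stays [t].

[ˈʃerazuʒat]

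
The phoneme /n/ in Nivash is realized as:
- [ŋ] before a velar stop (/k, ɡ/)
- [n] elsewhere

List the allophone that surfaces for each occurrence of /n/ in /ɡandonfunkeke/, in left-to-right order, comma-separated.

[n], [n], [ŋ]

Occurrence 1 (position 3): no conditioning environment matches → elsewhere allophone [n].
Occurrence 2 (position 6): no conditioning environment matches → elsewhere allophone [n].
Occurrence 3 (position 9): before a velar stop → [ŋ].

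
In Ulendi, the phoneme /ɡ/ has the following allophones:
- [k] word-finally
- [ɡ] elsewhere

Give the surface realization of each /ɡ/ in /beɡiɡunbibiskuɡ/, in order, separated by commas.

Occurrence 1 (position 3): no conditioning environment matches → elsewhere allophone [ɡ].
Occurrence 2 (position 5): no conditioning environment matches → elsewhere allophone [ɡ].
Occurrence 3 (position 15): word-finally → [k].

[ɡ], [ɡ], [k]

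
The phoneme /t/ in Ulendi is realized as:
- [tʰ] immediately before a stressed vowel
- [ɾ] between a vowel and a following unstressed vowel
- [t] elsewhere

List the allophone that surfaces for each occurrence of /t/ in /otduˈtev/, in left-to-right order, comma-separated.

Occurrence 1 (position 2): no conditioning environment matches → elsewhere allophone [t].
Occurrence 2 (position 5): immediately before a stressed vowel → [tʰ].

[t], [tʰ]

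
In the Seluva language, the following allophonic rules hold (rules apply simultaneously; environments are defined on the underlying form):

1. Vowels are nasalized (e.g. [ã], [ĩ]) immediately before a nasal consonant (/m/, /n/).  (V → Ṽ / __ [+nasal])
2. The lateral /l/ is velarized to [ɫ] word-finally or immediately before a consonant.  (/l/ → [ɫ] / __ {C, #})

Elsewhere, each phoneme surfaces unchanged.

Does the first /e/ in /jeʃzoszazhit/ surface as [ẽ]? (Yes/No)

No

/e/ (between /j/ and /ʃ/): rule 1 targets it, but not before a nasal consonant → unchanged [e].
The actual realization is [e], not [ẽ].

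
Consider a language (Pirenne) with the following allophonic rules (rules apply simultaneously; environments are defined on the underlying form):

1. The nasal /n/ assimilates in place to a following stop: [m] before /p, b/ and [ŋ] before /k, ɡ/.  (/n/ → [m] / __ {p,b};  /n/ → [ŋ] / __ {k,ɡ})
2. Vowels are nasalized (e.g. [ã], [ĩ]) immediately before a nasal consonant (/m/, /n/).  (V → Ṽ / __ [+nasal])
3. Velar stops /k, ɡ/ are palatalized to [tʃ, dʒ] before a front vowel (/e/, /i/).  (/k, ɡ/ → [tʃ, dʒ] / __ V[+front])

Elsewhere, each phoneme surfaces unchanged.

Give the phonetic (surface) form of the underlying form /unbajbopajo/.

[ũmbajbopajo]

/u/ (word-initial) occurs before a nasal consonant → [ũ] by rule 2.
/n/ — between /u/ and /b/, before a labial or velar stop — surfaces as [m] (rule 1).
/b/ (between /n/ and /a/) is unaffected → [b].
/a/ (between /b/ and /j/): rule 2 targets it, but not before a nasal consonant → unchanged [a].
/j/ (between /a/ and /b/): no rule targets it → [j].
/b/ (between /j/ and /o/) is unaffected → [b].
/o/ (between /b/ and /p/): rule 2 targets it, but not before a nasal consonant → unchanged [o].
/p/ — not in any rule's target class → [p].
/a/ (between /p/ and /j/) fails the environment for rule 2, so it stays [a].
/j/ stays [j].
/o/ — word-final; rule 2 does not apply here → [o].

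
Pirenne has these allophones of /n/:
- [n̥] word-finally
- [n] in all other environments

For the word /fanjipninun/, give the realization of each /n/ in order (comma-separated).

[n], [n], [n], [n̥]

Occurrence 1 (position 3): no conditioning environment matches → elsewhere allophone [n].
Occurrence 2 (position 7): no conditioning environment matches → elsewhere allophone [n].
Occurrence 3 (position 9): no conditioning environment matches → elsewhere allophone [n].
Occurrence 4 (position 11): word-finally → [n̥].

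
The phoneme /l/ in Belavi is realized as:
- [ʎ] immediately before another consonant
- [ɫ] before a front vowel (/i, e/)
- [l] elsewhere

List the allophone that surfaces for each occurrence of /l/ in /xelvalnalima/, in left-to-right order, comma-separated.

Occurrence 1 (position 3): immediately before another consonant → [ʎ].
Occurrence 2 (position 6): immediately before another consonant → [ʎ].
Occurrence 3 (position 9): before a front vowel (/i, e/) → [ɫ].

[ʎ], [ʎ], [ɫ]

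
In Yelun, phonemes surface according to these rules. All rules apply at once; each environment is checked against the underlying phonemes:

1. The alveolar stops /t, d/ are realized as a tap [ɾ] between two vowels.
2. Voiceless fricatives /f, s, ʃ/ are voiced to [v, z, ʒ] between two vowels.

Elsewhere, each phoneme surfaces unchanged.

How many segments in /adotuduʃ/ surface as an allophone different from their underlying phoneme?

3

Segments that undergo a rule: /d/ → [ɾ] (rule 1); /t/ → [ɾ] (rule 1); /d/ → [ɾ] (rule 1).
All other segments surface unchanged.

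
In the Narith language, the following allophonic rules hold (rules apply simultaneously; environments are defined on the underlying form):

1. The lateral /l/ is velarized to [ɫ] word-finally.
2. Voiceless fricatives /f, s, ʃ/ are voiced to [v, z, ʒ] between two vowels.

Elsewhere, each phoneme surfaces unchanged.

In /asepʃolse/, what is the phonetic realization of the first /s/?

Rule 2 applies to /s/ (between /a/ and /e/: between two vowels) → [z].

[z]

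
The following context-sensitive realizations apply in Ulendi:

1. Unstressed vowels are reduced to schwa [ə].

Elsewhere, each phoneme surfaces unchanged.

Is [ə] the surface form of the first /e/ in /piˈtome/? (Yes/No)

Yes

/e/ meets the environment for rule 1 (in an unstressed syllable) → [ə].
The actual realization is [ə], which matches [ə].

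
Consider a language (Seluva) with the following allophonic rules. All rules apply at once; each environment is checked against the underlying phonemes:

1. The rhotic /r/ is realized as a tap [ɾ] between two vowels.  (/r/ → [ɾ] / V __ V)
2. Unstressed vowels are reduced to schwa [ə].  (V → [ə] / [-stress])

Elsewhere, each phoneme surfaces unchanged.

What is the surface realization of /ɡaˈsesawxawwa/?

/ɡ/ stays [ɡ].
/a/ — between /ɡ/ and /s/, in an unstressed syllable — surfaces as [ə] (rule 2).
/s/ (between /a/ and /e/): no rule targets it → [s].
/e/ (between /s/ and /s/): rule 2 targets it, but not in an unstressed syllable → unchanged [e].
/s/ (between /e/ and /a/) is unaffected → [s].
Rule 2 applies to /a/ (between /s/ and /w/: in an unstressed syllable) → [ə].
/w/ stays [w].
/x/ (between /w/ and /a/): no rule targets it → [x].
/a/ meets the environment for rule 2 (in an unstressed syllable) → [ə].
/w/ — not in any rule's target class → [w].
/w/ (between /w/ and /a/) is unaffected → [w].
/a/ (word-final) occurs in an unstressed syllable → [ə] by rule 2.

[ɡəˈsesəwxəwwə]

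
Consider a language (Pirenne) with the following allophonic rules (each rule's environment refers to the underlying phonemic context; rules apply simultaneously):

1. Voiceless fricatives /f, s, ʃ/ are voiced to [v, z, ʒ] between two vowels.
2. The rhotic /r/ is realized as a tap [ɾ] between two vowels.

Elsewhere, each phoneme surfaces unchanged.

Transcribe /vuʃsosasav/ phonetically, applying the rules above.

/v/ — not in any rule's target class → [v].
/u/ (between /v/ and /ʃ/) is unaffected → [u].
/ʃ/ (between /u/ and /s/) is in the target of rule 1 but the environment (between two vowels) is not met → [ʃ].
/s/ (between /ʃ/ and /o/): rule 1 targets it, but not between two vowels → unchanged [s].
/o/ (between /s/ and /s/) is unaffected → [o].
/s/ — between /o/ and /a/, between two vowels — surfaces as [z] (rule 1).
/a/ (between /s/ and /s/) is unaffected → [a].
Rule 1 applies to /s/ (between /a/ and /a/: between two vowels) → [z].
/a/ stays [a].
/v/ — not in any rule's target class → [v].

[vuʃsozazav]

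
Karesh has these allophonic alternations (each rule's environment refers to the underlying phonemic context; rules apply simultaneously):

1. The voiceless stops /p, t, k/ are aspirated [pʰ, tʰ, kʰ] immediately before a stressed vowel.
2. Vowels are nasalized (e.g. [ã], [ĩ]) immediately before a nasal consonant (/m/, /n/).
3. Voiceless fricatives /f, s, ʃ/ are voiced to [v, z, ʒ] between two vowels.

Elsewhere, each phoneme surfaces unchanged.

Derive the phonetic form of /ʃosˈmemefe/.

/ʃ/ (word-initial) fails the environment for rule 3, so it stays [ʃ].
/o/ (between /ʃ/ and /s/): rule 2 targets it, but not before a nasal consonant → unchanged [o].
/s/ (between /o/ and /m/): rule 3 targets it, but not between two vowels → unchanged [s].
/m/ stays [m].
/e/ (between /m/ and /m/): before a nasal consonant, so rule 2 applies → [ẽ].
/m/ (between /e/ and /e/) is unaffected → [m].
/e/ — between /m/ and /f/; rule 2 does not apply here → [e].
/f/ (between /e/ and /e/): between two vowels, so rule 3 applies → [v].
/e/ — word-final; rule 2 does not apply here → [e].

[ʃosˈmẽmeve]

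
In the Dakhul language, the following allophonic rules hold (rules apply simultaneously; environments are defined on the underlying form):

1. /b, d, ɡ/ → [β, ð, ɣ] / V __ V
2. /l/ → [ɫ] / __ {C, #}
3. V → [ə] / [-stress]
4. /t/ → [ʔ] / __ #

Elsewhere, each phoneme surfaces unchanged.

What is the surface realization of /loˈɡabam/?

/l/ — word-initial; rule 2 does not apply here → [l].
Rule 3 applies to /o/ (between /l/ and /ɡ/: in an unstressed syllable) → [ə].
/ɡ/ (between /o/ and /a/): between two vowels, so rule 1 applies → [ɣ].
/a/ (between /ɡ/ and /b/) fails the environment for rule 3, so it stays [a].
Rule 1 applies to /b/ (between /a/ and /a/: between two vowels) → [β].
/a/ meets the environment for rule 3 (in an unstressed syllable) → [ə].
/m/ stays [m].

[ləˈɣaβəm]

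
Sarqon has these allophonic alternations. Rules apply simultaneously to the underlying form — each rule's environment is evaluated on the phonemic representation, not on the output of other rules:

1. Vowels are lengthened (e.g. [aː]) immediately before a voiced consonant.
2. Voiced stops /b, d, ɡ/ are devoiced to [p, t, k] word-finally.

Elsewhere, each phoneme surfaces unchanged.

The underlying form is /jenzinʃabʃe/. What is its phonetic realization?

[jeːnziːnʃaːbʃe]

/j/ — not in any rule's target class → [j].
/e/ meets the environment for rule 1 (before a voiced consonant) → [eː].
/n/ — not in any rule's target class → [n].
/z/ — not in any rule's target class → [z].
/i/ (between /z/ and /n/): before a voiced consonant, so rule 1 applies → [iː].
/n/ (between /i/ and /ʃ/) is unaffected → [n].
/ʃ/ (between /n/ and /a/) is unaffected → [ʃ].
/a/ — between /ʃ/ and /b/, before a voiced consonant — surfaces as [aː] (rule 1).
/b/ — between /a/ and /ʃ/; rule 2 does not apply here → [b].
/ʃ/ stays [ʃ].
/e/ (word-final) is in the target of rule 1 but the environment (before a voiced consonant) is not met → [e].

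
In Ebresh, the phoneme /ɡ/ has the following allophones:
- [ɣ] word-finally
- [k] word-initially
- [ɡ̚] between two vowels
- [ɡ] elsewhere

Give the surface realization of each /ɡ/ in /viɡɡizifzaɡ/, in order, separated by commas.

[ɡ], [ɡ], [ɣ]

Occurrence 1 (position 3): no conditioning environment matches → elsewhere allophone [ɡ].
Occurrence 2 (position 4): no conditioning environment matches → elsewhere allophone [ɡ].
Occurrence 3 (position 11): word-finally → [ɣ].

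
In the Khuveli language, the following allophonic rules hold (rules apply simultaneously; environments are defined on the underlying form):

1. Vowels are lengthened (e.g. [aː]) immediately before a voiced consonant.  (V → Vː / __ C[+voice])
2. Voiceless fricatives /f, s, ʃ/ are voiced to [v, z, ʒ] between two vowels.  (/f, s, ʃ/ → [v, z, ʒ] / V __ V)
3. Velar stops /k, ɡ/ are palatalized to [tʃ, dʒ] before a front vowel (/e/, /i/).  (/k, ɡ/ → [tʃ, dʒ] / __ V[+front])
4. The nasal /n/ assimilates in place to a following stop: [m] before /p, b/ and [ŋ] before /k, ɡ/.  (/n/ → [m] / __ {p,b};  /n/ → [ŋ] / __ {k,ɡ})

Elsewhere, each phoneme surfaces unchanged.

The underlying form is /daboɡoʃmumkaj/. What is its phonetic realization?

[daːboːɡoʃmuːmkaːj]

/d/ — not in any rule's target class → [d].
/a/ — between /d/ and /b/, before a voiced consonant — surfaces as [aː] (rule 1).
/b/ (between /a/ and /o/) is unaffected → [b].
/o/ meets the environment for rule 1 (before a voiced consonant) → [oː].
/ɡ/ (between /o/ and /o/) is in the target of rule 3 but the environment (before a front vowel) is not met → [ɡ].
/o/ (between /ɡ/ and /ʃ/) is in the target of rule 1 but the environment (before a voiced consonant) is not met → [o].
/ʃ/ — between /o/ and /m/; rule 2 does not apply here → [ʃ].
/m/ (between /ʃ/ and /u/): no rule targets it → [m].
Rule 1 applies to /u/ (between /m/ and /m/: before a voiced consonant) → [uː].
/m/ (between /u/ and /k/) is unaffected → [m].
/k/ (between /m/ and /a/): rule 3 targets it, but not before a front vowel → unchanged [k].
/a/ meets the environment for rule 1 (before a voiced consonant) → [aː].
/j/ (word-final) is unaffected → [j].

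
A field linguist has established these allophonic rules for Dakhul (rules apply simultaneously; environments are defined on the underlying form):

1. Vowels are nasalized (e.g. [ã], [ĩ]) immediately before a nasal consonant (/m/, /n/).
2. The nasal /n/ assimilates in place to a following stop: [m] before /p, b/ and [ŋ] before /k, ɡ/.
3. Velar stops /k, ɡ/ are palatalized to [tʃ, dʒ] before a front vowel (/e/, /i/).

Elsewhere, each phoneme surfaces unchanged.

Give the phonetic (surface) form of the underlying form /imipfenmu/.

[ĩmipfẽnmu]

/i/ (word-initial) occurs before a nasal consonant → [ĩ] by rule 1.
/m/ stays [m].
/i/ (between /m/ and /p/) fails the environment for rule 1, so it stays [i].
/p/ — not in any rule's target class → [p].
/f/ (between /p/ and /e/): no rule targets it → [f].
/e/ (between /f/ and /n/) occurs before a nasal consonant → [ẽ] by rule 1.
/n/ (between /e/ and /m/) is in the target of rule 2 but the environment (before a labial or velar stop) is not met → [n].
/m/ (between /n/ and /u/) is unaffected → [m].
/u/ (word-final) fails the environment for rule 1, so it stays [u].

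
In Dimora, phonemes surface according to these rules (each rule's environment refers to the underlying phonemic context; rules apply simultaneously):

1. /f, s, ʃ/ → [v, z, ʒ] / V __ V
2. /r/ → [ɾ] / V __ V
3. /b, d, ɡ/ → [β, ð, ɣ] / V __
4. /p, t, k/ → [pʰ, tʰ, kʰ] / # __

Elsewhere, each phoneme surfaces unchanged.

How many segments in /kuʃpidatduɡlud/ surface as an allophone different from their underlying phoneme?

Segments that undergo a rule: /k/ → [kʰ] (rule 4); /d/ → [ð] (rule 3); /ɡ/ → [ɣ] (rule 3); /d/ → [ð] (rule 3).
All other segments surface unchanged.

4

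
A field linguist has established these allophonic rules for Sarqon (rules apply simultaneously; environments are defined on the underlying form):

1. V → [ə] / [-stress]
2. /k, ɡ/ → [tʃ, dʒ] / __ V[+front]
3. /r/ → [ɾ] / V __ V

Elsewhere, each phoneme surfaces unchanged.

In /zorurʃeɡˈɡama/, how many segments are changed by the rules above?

5

Segments that undergo a rule: /o/ → [ə] (rule 1); /r/ → [ɾ] (rule 3); /u/ → [ə] (rule 1); /e/ → [ə] (rule 1); /a/ → [ə] (rule 1).
All other segments surface unchanged.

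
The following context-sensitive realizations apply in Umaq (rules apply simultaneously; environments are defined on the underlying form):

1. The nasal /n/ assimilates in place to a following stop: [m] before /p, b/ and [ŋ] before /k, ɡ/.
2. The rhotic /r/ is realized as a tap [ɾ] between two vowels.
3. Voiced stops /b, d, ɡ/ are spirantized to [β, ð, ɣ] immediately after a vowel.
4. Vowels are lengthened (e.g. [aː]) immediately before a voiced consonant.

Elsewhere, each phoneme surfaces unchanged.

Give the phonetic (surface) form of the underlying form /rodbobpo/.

[roːðboːβpo]

/r/ (word-initial): rule 2 targets it, but not between two vowels → unchanged [r].
Rule 4 applies to /o/ (between /r/ and /d/: before a voiced consonant) → [oː].
/d/ meets the environment for rule 3 (immediately after a vowel) → [ð].
/b/ (between /d/ and /o/) fails the environment for rule 3, so it stays [b].
/o/ (between /b/ and /b/): before a voiced consonant, so rule 4 applies → [oː].
Rule 3 applies to /b/ (between /o/ and /p/: immediately after a vowel) → [β].
/p/ — not in any rule's target class → [p].
/o/ (word-final): rule 4 targets it, but not before a voiced consonant → unchanged [o].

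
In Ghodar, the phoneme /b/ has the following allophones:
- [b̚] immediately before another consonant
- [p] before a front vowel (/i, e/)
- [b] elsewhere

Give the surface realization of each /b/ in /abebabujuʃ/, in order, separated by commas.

[p], [b], [b]

Occurrence 1 (position 2): before a front vowel (/i, e/) → [p].
Occurrence 2 (position 4): no conditioning environment matches → elsewhere allophone [b].
Occurrence 3 (position 6): no conditioning environment matches → elsewhere allophone [b].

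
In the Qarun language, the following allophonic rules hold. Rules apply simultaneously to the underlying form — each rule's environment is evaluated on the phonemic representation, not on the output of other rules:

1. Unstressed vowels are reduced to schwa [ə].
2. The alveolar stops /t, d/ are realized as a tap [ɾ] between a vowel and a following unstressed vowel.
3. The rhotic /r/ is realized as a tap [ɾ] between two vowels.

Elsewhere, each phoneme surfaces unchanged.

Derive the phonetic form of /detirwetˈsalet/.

/d/ (word-initial) fails the environment for rule 2, so it stays [d].
/e/ meets the environment for rule 1 (in an unstressed syllable) → [ə].
/t/ (between /e/ and /i/) occurs between a vowel and a following unstressed vowel → [ɾ] by rule 2.
/i/ (between /t/ and /r/): in an unstressed syllable, so rule 1 applies → [ə].
/r/ (between /i/ and /w/) fails the environment for rule 3, so it stays [r].
/e/ meets the environment for rule 1 (in an unstressed syllable) → [ə].
/t/ (between /e/ and /s/): rule 2 targets it, but not between a vowel and a following unstressed vowel → unchanged [t].
/a/ (between /s/ and /l/): rule 1 targets it, but not in an unstressed syllable → unchanged [a].
/e/ (between /l/ and /t/): in an unstressed syllable, so rule 1 applies → [ə].
/t/ (word-final) fails the environment for rule 2, so it stays [t].

[dəɾərwətˈsalət]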